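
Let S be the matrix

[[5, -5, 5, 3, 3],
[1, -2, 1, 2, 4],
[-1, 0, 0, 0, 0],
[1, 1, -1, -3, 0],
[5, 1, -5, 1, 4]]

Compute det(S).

-84

Expand along row 3 (it has 4 zeros):
  + (-1) · M_31   where M_31 = det([-5 5 3 3; -2 1 2 4; 1 -1 -3 0; 1 -5 1 4]) = 84
det = (+1)·(-1)·(84) = -84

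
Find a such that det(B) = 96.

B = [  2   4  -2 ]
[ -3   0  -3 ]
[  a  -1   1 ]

-8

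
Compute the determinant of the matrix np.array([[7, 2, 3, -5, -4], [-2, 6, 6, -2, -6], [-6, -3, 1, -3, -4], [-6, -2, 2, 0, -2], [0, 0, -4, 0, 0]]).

Expand along row 5 (it has 4 zeros):
  + (-4) · M_53   where M_53 = det([7 2 -5 -4; -2 6 -2 -6; -6 -3 -3 -4; -6 -2 0 -2]) = 300
det = (+1)·(-4)·(300) = -1200

-1200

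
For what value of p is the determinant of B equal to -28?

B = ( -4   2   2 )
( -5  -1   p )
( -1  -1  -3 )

p = -1

Expanding along the column containing p, det(B) is linear in p: det(B) = (-6)·p + (-34).
Set (-6)·p + (-34) = -28  ⇒  (-6)·p = 6  ⇒  p = -1.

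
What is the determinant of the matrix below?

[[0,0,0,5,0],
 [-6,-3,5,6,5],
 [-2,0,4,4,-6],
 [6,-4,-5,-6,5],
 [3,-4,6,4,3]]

9980

Expand along row 1 (it has 4 zeros):
  − (5) · M_14   where M_14 = det([-6 -3 5 5; -2 0 4 -6; 6 -4 -5 5; 3 -4 6 3]) = -1996
det = (-1)·(5)·(-1996) = 9980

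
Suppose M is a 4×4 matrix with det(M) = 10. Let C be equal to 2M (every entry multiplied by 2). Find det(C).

160

For a 4×4 matrix, det(2M) = 2^4·det(M) = 16·det(M).
det(C) = (16)·(10) = 160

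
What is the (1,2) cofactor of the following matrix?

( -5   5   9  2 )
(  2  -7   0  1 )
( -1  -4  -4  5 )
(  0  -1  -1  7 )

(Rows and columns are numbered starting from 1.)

45

Delete row 1 and column 2; the remaining 3×3 submatrix is [2 0 1; -1 -4 5; 0 -1 7].
Its determinant is -45.
The cofactor carries sign (−1)^(1+2) = −1, so C_{1,2} = −(-45) = 45.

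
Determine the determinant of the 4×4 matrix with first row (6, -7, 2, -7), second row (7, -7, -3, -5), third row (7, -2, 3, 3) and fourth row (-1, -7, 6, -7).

Expand along row 1:
  + (6) · M_11   where M_11 = det([-7 -3 -5; -2 3 3; -7 6 -7]) = 333
  − (-7) · M_12   where M_12 = det([7 -3 -5; 7 3 3; -1 6 -7]) = -636
  + (2) · M_13   where M_13 = det([7 -7 -5; 7 -2 3; -1 -7 -7]) = 178
  − (-7) · M_14   where M_14 = det([7 -7 -3; 7 -2 3; -1 -7 6]) = 531
det = (+1)·(6)·(333) + (-1)·(-7)·(-636) + (+1)·(2)·(178) + (-1)·(-7)·(531) = 1619

The determinant is 1619.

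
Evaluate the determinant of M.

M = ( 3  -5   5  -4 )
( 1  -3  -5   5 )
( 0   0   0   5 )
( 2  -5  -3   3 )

Expand along row 3 (it has 3 zeros):
  − (5) · M_34   where M_34 = det([3 -5 5; 1 -3 -5; 2 -5 -3]) = -8
det = (-1)·(5)·(-8) = 40

|M| = 40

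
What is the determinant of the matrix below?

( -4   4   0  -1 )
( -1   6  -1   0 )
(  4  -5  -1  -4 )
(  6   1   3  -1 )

Expand along row 1 (it has 1 zero):
  + (-4) · M_11   where M_11 = det([6 -1 0; -5 -1 -4; 1 3 -1]) = 87
  − (4) · M_12   where M_12 = det([-1 -1 0; 4 -1 -4; 6 3 -1]) = 7
  − (-1) · M_14   where M_14 = det([-1 6 -1; 4 -5 -1; 6 1 3]) = -128
det = (+1)·(-4)·(87) + (-1)·(4)·(7) + (-1)·(-1)·(-128) = -504

-504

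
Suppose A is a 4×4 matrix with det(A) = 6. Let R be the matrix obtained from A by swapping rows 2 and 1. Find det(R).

-6

Swapping two rows multiplies the determinant by −1.
det(R) = (-1)·(6) = -6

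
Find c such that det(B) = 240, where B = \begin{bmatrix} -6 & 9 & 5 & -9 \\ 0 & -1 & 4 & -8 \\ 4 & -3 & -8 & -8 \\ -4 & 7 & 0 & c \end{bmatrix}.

Expanding along the row containing c, det(B) is linear in c: det(B) = (44)·c + (64).
Set (44)·c + (64) = 240  ⇒  (44)·c = 176  ⇒  c = 4.

4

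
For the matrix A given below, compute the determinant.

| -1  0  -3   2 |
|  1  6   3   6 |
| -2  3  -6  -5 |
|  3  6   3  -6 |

The determinant is 468.

Expand along row 1 (it has 1 zero):
  + (-1) · M_11   where M_11 = det([6 3 6; 3 -6 -5; 6 3 -6]) = 540
  + (-3) · M_13   where M_13 = det([1 6 6; -2 3 -5; 3 6 -6]) = -276
  − (2) · M_14   where M_14 = det([1 6 3; -2 3 -6; 3 6 3]) = -90
det = (+1)·(-1)·(540) + (+1)·(-3)·(-276) + (-1)·(2)·(-90) = 468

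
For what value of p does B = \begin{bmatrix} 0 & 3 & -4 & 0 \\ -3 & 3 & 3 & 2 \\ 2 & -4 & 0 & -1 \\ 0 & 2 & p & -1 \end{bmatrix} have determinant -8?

p = 2

Expanding along the row containing p, det(B) is linear in p: det(B) = (-3)·p + (-2).
Set (-3)·p + (-2) = -8  ⇒  (-3)·p = -6  ⇒  p = 2.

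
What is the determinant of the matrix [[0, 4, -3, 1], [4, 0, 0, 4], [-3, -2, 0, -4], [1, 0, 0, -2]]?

Expand along column 3 (it has 3 zeros):
  + (-3) · M_13   where M_13 = det([4 0 4; -3 -2 -4; 1 0 -2]) = 24
det = (+1)·(-3)·(24) = -72

-72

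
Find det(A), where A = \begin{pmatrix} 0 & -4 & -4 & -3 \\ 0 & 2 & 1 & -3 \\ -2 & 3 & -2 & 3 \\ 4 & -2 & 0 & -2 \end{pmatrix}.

det(A) = -296

Expand along column 1 (it has 2 zeros):
  + (-2) · M_31   where M_31 = det([-4 -4 -3; 2 1 -3; -2 0 -2]) = -38
  − (4) · M_41   where M_41 = det([-4 -4 -3; 2 1 -3; 3 -2 3]) = 93
det = (+1)·(-2)·(-38) + (-1)·(4)·(93) = -296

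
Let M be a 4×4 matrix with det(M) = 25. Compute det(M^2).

625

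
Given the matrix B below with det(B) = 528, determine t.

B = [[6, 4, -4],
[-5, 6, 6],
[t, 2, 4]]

Expanding along the row containing t, det(B) is linear in t: det(B) = (48)·t + (192).
Set (48)·t + (192) = 528  ⇒  (48)·t = 336  ⇒  t = 7.

t = 7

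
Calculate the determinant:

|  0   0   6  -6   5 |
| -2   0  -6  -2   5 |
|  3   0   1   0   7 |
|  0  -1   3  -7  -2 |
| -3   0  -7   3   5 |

Expand along column 2 (it has 4 zeros):
  + (-1) · M_42   where M_42 = det([0 6 -6 5; -2 -6 -2 5; 3 1 0 7; -3 -7 3 5]) = -1482
det = (+1)·(-1)·(-1482) = 1482

1482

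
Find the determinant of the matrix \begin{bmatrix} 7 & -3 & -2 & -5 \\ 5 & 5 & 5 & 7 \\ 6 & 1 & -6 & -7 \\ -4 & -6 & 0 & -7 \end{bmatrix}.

1735

Expand along row 4 (it has 1 zero):
  − (-4) · M_41   where M_41 = det([-3 -2 -5; 5 5 7; 1 -6 -7]) = 70
  + (-6) · M_42   where M_42 = det([7 -2 -5; 5 5 7; 6 -6 -7]) = 195
  + (-7) · M_44   where M_44 = det([7 -3 -2; 5 5 5; 6 1 -6]) = -375
det = (-1)·(-4)·(70) + (+1)·(-6)·(195) + (+1)·(-7)·(-375) = 1735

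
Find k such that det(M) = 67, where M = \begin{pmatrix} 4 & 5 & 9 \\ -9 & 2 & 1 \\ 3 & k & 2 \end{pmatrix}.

Expanding along the column containing k, det(M) is linear in k: det(M) = (-85)·k + (67).
Set (-85)·k + (67) = 67  ⇒  (-85)·k = 0  ⇒  k = 0.

0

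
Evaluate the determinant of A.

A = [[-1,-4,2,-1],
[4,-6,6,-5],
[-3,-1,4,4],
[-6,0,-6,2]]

-50

Expand along row 4 (it has 1 zero):
  − (-6) · M_41   where M_41 = det([-4 2 -1; -6 6 -5; -1 4 4]) = -100
  − (-6) · M_43   where M_43 = det([-1 -4 -1; 4 -6 -5; -3 -1 4]) = 55
  + (2) · M_44   where M_44 = det([-1 -4 2; 4 -6 6; -3 -1 4]) = 110
det = (-1)·(-6)·(-100) + (-1)·(-6)·(55) + (+1)·(2)·(110) = -50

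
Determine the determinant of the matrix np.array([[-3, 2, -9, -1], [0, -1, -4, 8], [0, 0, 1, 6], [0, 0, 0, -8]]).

-24

The matrix is upper triangular, so the determinant is the product of the diagonal entries:
det = (-3) · (-1) · (1) · (-8) = -24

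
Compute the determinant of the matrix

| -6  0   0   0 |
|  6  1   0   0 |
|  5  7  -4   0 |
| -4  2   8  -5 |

-120

The matrix is lower triangular, so the determinant is the product of the diagonal entries:
det = (-6) · (1) · (-4) · (-5) = -120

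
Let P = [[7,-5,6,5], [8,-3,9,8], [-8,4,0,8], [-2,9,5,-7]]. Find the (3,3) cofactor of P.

-227

Delete row 3 and column 3; the remaining 3×3 submatrix is [7 -5 5; 8 -3 8; -2 9 -7].
Its determinant is -227.
The cofactor carries sign (−1)^(3+3) = +1, so C_{3,3} = +(-227) = -227.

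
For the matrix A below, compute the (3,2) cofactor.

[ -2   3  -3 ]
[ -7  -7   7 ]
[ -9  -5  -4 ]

Delete row 3 and column 2; the remaining 2×2 submatrix is [-2 -3; -7 7].
Its determinant is (-2)·7 − (-3)·(-7) = -35.
The cofactor carries sign (−1)^(3+2) = −1, so C_{3,2} = −(-35) = 35.

The cofactor is 35.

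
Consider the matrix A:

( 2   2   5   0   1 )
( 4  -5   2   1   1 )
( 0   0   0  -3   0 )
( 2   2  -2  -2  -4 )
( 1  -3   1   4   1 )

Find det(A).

det(A) = -198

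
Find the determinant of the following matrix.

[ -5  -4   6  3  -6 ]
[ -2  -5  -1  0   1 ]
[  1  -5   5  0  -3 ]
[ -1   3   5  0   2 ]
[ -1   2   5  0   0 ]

Expand along column 4 (it has 4 zeros):
  − (3) · M_14   where M_14 = det([-2 -5 -1 1; 1 -5 5 -3; -1 3 5 2; -1 2 5 0]) = -223
det = (-1)·(3)·(-223) = 669

The determinant is 669.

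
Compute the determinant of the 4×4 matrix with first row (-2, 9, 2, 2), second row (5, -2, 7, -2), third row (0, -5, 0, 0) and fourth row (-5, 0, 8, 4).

210

Expand along row 3 (it has 3 zeros):
  − (-5) · M_32   where M_32 = det([-2 2 2; 5 7 -2; -5 8 4]) = 42
det = (-1)·(-5)·(42) = 210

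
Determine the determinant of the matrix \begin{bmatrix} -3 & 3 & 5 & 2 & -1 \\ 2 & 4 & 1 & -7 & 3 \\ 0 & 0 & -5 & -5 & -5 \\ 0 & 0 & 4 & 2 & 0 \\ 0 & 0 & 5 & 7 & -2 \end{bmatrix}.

The determinant is 1980.

The matrix is block upper-triangular with a 2×2 block and a 3×3 block on the diagonal, so its determinant equals the product of the determinants of the diagonal blocks.
det of the 2×2 block = -18
det of the 3×3 block = -110
det = (-18)·(-110) = 1980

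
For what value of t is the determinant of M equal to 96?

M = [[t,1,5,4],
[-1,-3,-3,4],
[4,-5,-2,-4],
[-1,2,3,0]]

Expanding along the row containing t, det(M) is linear in t: det(M) = (-56)·t + (-184).
Set (-56)·t + (-184) = 96  ⇒  (-56)·t = 280  ⇒  t = -5.

-5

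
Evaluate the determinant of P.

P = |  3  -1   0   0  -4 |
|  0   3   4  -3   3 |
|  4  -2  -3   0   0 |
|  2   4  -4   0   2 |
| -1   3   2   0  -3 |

Expand along column 4 (it has 4 zeros):
  + (-3) · M_24   where M_24 = det([3 -1 0 -4; 4 -2 -3 0; 2 4 -4 2; -1 3 2 -3]) = 10
det = (+1)·(-3)·(10) = -30

-30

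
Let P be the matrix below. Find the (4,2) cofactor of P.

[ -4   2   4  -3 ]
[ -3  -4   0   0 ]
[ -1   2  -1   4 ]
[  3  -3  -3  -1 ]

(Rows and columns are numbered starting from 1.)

Delete row 4 and column 2; the remaining 3×3 submatrix is [-4 4 -3; -3 0 0; -1 -1 4].
Its determinant is 39.
The cofactor carries sign (−1)^(4+2) = +1, so C_{4,2} = +(39) = 39.

39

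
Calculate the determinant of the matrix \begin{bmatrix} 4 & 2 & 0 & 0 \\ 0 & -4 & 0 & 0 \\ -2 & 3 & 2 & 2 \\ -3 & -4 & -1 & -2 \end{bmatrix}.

The matrix is block lower-triangular with a 2×2 block and a 2×2 block on the diagonal, so its determinant equals the product of the determinants of the diagonal blocks.
det of the 2×2 block = -16
det of the 2×2 block = -2
det = (-16)·(-2) = 32

32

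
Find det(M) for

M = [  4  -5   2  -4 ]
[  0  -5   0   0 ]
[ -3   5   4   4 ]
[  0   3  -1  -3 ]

The determinant is 310.

Expand along row 2 (it has 3 zeros):
  + (-5) · M_22   where M_22 = det([4 2 -4; -3 4 4; 0 -1 -3]) = -62
det = (+1)·(-5)·(-62) = 310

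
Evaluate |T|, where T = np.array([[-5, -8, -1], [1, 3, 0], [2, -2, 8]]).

Expand along column 3:
  + (-1) · |1 3; 2 -2| = (-1)·(-2 − 6) = 8
  + 8 · |-5 -8; 1 3| = 8·(-15 − (-8)) = -56
Sum: (8) + (-56) = -48

The determinant is -48.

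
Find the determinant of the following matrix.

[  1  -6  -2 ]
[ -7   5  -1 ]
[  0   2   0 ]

Expand along row 3:
  − 2 · |1 -2; -7 -1| = −2·(-1 − 14) = 30

The determinant is 30.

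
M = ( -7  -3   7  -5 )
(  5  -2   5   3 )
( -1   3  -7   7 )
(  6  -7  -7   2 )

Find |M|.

The determinant is 5054.

Expand along row 1:
  + (-7) · M_11   where M_11 = det([-2 5 3; 3 -7 7; -7 -7 2]) = -555
  − (-3) · M_12   where M_12 = det([5 5 3; -1 -7 7; 6 -7 2]) = 542
  + (7) · M_13   where M_13 = det([5 -2 3; -1 3 7; 6 -7 2]) = 154
  − (-5) · M_14   where M_14 = det([5 -2 5; -1 3 -7; 6 -7 -7]) = -307
det = (+1)·(-7)·(-555) + (-1)·(-3)·(542) + (+1)·(7)·(154) + (-1)·(-5)·(-307) = 5054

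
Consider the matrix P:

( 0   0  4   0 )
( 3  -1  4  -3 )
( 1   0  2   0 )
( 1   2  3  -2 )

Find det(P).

Expand along row 1 (it has 3 zeros):
  + (4) · M_13   where M_13 = det([3 -1 -3; 1 0 0; 1 2 -2]) = -8
det = (+1)·(4)·(-8) = -32

det(P) = -32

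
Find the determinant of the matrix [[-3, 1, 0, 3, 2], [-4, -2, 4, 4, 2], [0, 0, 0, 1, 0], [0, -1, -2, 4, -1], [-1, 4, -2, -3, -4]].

The determinant is -192.

Expand along row 3 (it has 4 zeros):
  − (1) · M_34   where M_34 = det([-3 1 0 2; -4 -2 4 2; 0 -1 -2 -1; -1 4 -2 -4]) = 192
det = (-1)·(1)·(192) = -192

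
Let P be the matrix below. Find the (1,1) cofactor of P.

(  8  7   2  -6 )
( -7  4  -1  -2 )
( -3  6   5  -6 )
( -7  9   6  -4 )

112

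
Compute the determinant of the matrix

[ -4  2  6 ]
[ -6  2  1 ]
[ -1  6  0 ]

The determinant is -182.

Expand along row 3:
  + (-1) · |2 6; 2 1| = (-1)·(2 − 12) = 10
  − 6 · |-4 6; -6 1| = −6·(-4 − (-36)) = -192
Sum: (10) + (-192) = -182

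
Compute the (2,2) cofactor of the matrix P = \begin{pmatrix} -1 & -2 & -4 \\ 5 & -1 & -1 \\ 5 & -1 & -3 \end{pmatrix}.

Delete row 2 and column 2; the remaining 2×2 submatrix is [-1 -4; 5 -3].
Its determinant is (-1)·(-3) − (-4)·5 = 23.
The cofactor carries sign (−1)^(2+2) = +1, so C_{2,2} = +(23) = 23.

The cofactor is 23.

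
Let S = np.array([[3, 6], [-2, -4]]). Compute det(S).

0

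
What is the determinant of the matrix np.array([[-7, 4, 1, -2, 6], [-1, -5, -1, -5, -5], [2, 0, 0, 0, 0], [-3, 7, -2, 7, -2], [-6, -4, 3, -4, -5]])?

Expand along row 3 (it has 4 zeros):
  + (2) · M_31   where M_31 = det([4 1 -2 6; -5 -1 -5 -5; 7 -2 7 -2; -4 3 -4 -5]) = 1128
det = (+1)·(2)·(1128) = 2256

2256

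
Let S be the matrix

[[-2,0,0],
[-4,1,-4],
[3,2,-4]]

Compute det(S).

-8

Expand along row 1:
  + (-2) · |1 -4; 2 -4| = (-2)·(-4 − (-8)) = -8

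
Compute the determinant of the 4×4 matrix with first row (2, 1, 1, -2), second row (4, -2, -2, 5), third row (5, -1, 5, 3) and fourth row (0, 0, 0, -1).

48

Expand along row 4 (it has 3 zeros):
  + (-1) · M_44   where M_44 = det([2 1 1; 4 -2 -2; 5 -1 5]) = -48
det = (+1)·(-1)·(-48) = 48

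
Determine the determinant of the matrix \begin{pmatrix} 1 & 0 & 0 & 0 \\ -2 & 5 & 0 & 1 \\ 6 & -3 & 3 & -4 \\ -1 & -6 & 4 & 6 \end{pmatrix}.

Expand along row 1 (it has 3 zeros):
  + (1) · M_11   where M_11 = det([5 0 1; -3 3 -4; -6 4 6]) = 176
det = (+1)·(1)·(176) = 176

The determinant is 176.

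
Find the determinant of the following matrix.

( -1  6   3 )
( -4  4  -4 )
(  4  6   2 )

Expand along row 1:
  + (-1) · |4 -4; 6 2| = (-1)·(8 − (-24)) = -32
  − 6 · |-4 -4; 4 2| = −6·(-8 − (-16)) = -48
  + 3 · |-4 4; 4 6| = 3·(-24 − 16) = -120
Sum: (-32) + (-48) + (-120) = -200

The determinant is -200.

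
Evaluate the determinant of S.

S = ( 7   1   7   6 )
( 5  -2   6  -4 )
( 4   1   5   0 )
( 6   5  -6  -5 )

1444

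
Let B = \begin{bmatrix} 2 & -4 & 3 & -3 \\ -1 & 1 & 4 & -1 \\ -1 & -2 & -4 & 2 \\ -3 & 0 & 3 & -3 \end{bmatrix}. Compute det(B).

-168

Expand along row 4 (it has 1 zero):
  − (-3) · M_41   where M_41 = det([-4 3 -3; 1 4 -1; -2 -4 2]) = -28
  − (3) · M_43   where M_43 = det([2 -4 -3; -1 1 -1; -1 -2 2]) = -21
  + (-3) · M_44   where M_44 = det([2 -4 3; -1 1 4; -1 -2 -4]) = 49
det = (-1)·(-3)·(-28) + (-1)·(3)·(-21) + (+1)·(-3)·(49) = -168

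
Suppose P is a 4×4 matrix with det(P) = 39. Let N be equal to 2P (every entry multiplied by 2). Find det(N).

For a 4×4 matrix, det(2P) = 2^4·det(P) = 16·det(P).
det(N) = (16)·(39) = 624

624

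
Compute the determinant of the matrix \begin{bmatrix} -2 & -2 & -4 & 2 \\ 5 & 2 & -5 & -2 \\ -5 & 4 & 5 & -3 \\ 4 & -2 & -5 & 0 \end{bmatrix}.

The determinant is 258.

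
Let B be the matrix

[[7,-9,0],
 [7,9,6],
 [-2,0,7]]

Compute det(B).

The determinant is 990.

Expand along column 2:
  − (-9) · |7 6; -2 7| = −(-9)·(49 − (-12)) = 549
  + 9 · |7 0; -2 7| = 9·(49 − 0) = 441
Sum: (549) + (441) = 990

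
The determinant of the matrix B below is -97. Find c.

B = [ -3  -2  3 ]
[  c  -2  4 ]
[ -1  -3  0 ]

c = 7

Expanding along the column containing c, det(B) is linear in c: det(B) = (-9)·c + (-34).
Set (-9)·c + (-34) = -97  ⇒  (-9)·c = -63  ⇒  c = 7.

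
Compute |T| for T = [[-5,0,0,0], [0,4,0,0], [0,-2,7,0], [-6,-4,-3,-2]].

T is lower triangular, so det(T) is the product of the diagonal entries:
det = (-5) · (4) · (7) · (-2) = 280

280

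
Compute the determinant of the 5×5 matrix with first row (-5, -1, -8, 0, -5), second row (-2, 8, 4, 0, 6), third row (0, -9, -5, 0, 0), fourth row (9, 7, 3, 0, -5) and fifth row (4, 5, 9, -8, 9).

-28384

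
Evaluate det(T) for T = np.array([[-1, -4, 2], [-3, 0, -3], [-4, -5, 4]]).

Expand along column 2:
  − (-4) · |-3 -3; -4 4| = −(-4)·(-12 − 12) = -96
  − (-5) · |-1 2; -3 -3| = −(-5)·(3 − (-6)) = 45
Sum: (-96) + (45) = -51

The determinant is -51.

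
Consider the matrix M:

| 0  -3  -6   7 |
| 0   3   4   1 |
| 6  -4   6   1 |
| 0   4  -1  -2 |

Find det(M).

-1032

Expand along column 1 (it has 3 zeros):
  + (6) · M_31   where M_31 = det([-3 -6 7; 3 4 1; 4 -1 -2]) = -172
det = (+1)·(6)·(-172) = -1032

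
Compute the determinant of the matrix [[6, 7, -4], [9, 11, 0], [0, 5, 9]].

-153

Expand along row 2:
  − 9 · |7 -4; 5 9| = −9·(63 − (-20)) = -747
  + 11 · |6 -4; 0 9| = 11·(54 − 0) = 594
Sum: (-747) + (594) = -153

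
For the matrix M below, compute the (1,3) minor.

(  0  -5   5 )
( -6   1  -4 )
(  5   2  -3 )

-17

Delete row 1 and column 3; the remaining 2×2 submatrix is [-6 1; 5 2].
Its determinant is (-6)·2 − 1·5 = -17.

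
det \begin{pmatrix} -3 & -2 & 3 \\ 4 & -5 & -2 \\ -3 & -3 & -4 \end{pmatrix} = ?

The determinant is -167.

Expand along row 1:
  + (-3) · |-5 -2; -3 -4| = (-3)·(20 − 6) = -42
  − (-2) · |4 -2; -3 -4| = −(-2)·(-16 − 6) = -44
  + 3 · |4 -5; -3 -3| = 3·(-12 − 15) = -81
Sum: (-42) + (-44) + (-81) = -167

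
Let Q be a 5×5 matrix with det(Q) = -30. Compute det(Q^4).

810000

det(Q^4) = (det Q)^4 = (-30)^4 = 810000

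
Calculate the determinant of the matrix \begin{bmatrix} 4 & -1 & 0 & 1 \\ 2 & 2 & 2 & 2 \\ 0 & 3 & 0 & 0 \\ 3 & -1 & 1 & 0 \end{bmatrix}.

Expand along row 3 (it has 3 zeros):
  − (3) · M_32   where M_32 = det([4 0 1; 2 2 2; 3 1 0]) = -12
det = (-1)·(3)·(-12) = 36

The determinant is 36.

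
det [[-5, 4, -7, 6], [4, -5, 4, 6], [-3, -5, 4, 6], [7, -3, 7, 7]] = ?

Expand along row 1:
  + (-5) · M_11   where M_11 = det([-5 4 6; -5 4 6; -3 7 7]) = 0
  − (4) · M_12   where M_12 = det([4 4 6; -3 4 6; 7 7 7]) = -98
  + (-7) · M_13   where M_13 = det([4 -5 6; -3 -5 6; 7 -3 7]) = -119
  − (6) · M_14   where M_14 = det([4 -5 4; -3 -5 4; 7 -3 7]) = -161
det = (+1)·(-5)·(0) + (-1)·(4)·(-98) + (+1)·(-7)·(-119) + (-1)·(6)·(-161) = 2191

2191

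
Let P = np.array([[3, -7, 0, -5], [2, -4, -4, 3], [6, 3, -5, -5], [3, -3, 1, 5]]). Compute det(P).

Expand along row 1 (it has 1 zero):
  + (3) · M_11   where M_11 = det([-4 -4 3; 3 -5 -5; -3 1 5]) = 44
  − (-7) · M_12   where M_12 = det([2 -4 3; 6 -5 -5; 3 1 5]) = 203
  − (-5) · M_14   where M_14 = det([2 -4 -4; 6 3 -5; 3 -3 1]) = 168
det = (+1)·(3)·(44) + (-1)·(-7)·(203) + (-1)·(-5)·(168) = 2393

2393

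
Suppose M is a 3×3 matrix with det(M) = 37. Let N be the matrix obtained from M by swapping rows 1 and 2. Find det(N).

Swapping two rows multiplies the determinant by −1.
det(N) = (-1)·(37) = -37

-37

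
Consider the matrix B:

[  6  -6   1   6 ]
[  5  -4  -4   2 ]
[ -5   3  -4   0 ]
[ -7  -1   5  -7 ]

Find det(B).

Expand along row 3 (it has 1 zero):
  + (-5) · M_31   where M_31 = det([-6 1 6; -4 -4 2; -1 5 -7]) = -282
  − (3) · M_32   where M_32 = det([6 1 6; 5 -4 2; -7 5 -7]) = 111
  + (-4) · M_33   where M_33 = det([6 -6 6; 5 -4 2; -7 -1 -7]) = -144
det = (+1)·(-5)·(-282) + (-1)·(3)·(111) + (+1)·(-4)·(-144) = 1653

|B| = 1653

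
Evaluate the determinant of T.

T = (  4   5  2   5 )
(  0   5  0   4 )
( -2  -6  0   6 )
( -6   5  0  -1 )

Expand along column 3 (it has 3 zeros):
  + (2) · M_13   where M_13 = det([0 5 4; -2 -6 6; -6 5 -1]) = -374
det = (+1)·(2)·(-374) = -748

-748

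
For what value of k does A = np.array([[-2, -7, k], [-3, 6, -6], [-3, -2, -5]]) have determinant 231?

Expanding along the column containing k, det(A) is linear in k: det(A) = (24)·k + (63).
Set (24)·k + (63) = 231  ⇒  (24)·k = 168  ⇒  k = 7.

7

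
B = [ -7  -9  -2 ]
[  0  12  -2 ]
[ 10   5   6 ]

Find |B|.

Expand along row 2:
  + 12 · |-7 -2; 10 6| = 12·(-42 − (-20)) = -264
  − (-2) · |-7 -9; 10 5| = −(-2)·(-35 − (-90)) = 110
Sum: (-264) + (110) = -154

|B| = -154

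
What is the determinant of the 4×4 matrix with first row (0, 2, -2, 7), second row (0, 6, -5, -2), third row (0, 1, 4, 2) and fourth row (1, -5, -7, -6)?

-227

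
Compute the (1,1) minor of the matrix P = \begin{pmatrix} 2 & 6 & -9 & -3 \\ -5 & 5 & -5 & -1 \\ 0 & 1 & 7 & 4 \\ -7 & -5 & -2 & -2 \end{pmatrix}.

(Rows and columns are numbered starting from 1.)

The minor is 27.

Delete row 1 and column 1; the remaining 3×3 submatrix is [5 -5 -1; 1 7 4; -5 -2 -2].
Its determinant is 27.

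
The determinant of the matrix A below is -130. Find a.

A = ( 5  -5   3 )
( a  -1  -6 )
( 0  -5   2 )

Expanding along the row containing a, det(A) is linear in a: det(A) = (-5)·a + (-160).
Set (-5)·a + (-160) = -130  ⇒  (-5)·a = 30  ⇒  a = -6.

-6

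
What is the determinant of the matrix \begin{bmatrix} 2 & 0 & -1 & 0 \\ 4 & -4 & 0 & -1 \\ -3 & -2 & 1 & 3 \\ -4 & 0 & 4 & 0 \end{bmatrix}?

Expand along row 1 (it has 2 zeros):
  + (2) · M_11   where M_11 = det([-4 0 -1; -2 1 3; 0 4 0]) = 56
  + (-1) · M_13   where M_13 = det([4 -4 -1; -3 -2 3; -4 0 0]) = 56
det = (+1)·(2)·(56) + (+1)·(-1)·(56) = 56

The determinant is 56.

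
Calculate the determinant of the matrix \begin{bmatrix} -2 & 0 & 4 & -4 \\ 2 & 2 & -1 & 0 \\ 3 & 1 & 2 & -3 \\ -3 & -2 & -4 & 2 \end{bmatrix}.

Expand along row 1 (it has 1 zero):
  + (-2) · M_11   where M_11 = det([2 -1 0; 1 2 -3; -2 -4 2]) = -20
  + (4) · M_13   where M_13 = det([2 2 0; 3 1 -3; -3 -2 2]) = -2
  − (-4) · M_14   where M_14 = det([2 2 -1; 3 1 2; -3 -2 -4]) = 15
det = (+1)·(-2)·(-20) + (+1)·(4)·(-2) + (-1)·(-4)·(15) = 92

92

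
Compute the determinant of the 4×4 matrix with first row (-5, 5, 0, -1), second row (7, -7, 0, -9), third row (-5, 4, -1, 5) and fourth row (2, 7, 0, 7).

468

Expand along column 3 (it has 3 zeros):
  + (-1) · M_33   where M_33 = det([-5 5 -1; 7 -7 -9; 2 7 7]) = -468
det = (+1)·(-1)·(-468) = 468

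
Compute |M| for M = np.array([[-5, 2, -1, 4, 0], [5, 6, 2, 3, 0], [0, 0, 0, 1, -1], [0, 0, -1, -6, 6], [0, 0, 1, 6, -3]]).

|M| = -120

M is block upper-triangular with a 2×2 block and a 3×3 block on the diagonal, so its determinant equals the product of the determinants of the diagonal blocks.
det of the 2×2 block = -40
det of the 3×3 block = 3
det = (-40)·(3) = -120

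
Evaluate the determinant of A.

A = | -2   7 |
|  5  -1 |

-33

det(A) = (-2)·(-1) − 7·5 = 2 − 35 = -33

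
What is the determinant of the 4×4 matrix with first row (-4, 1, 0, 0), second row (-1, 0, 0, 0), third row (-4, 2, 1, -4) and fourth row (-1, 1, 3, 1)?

The determinant is 13.

The matrix is block lower-triangular with a 2×2 block and a 2×2 block on the diagonal, so its determinant equals the product of the determinants of the diagonal blocks.
det of the 2×2 block = 1
det of the 2×2 block = 13
det = (1)·(13) = 13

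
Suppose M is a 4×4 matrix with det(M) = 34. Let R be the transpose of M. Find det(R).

34

det(Mᵀ) = det(M).
det(R) = (1)·(34) = 34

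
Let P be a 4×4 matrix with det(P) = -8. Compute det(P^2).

det(P^2) = (det P)^2 = (-8)^2 = 64

64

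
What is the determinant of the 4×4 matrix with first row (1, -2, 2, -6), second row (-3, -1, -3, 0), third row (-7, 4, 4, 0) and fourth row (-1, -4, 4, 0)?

The determinant is -1296.

Expand along column 4 (it has 3 zeros):
  − (-6) · M_14   where M_14 = det([-3 -1 -3; -7 4 4; -1 -4 4]) = -216
det = (-1)·(-6)·(-216) = -1296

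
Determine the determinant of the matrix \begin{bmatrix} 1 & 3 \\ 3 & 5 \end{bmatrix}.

-4

det = 1·5 − 3·3 = 5 − 9 = -4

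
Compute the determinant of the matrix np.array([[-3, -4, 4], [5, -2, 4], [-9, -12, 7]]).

Expand along row 1:
  + (-3) · |-2 4; -12 7| = (-3)·(-14 − (-48)) = -102
  − (-4) · |5 4; -9 7| = −(-4)·(35 − (-36)) = 284
  + 4 · |5 -2; -9 -12| = 4·(-60 − 18) = -312
Sum: (-102) + (284) + (-312) = -130

The determinant is -130.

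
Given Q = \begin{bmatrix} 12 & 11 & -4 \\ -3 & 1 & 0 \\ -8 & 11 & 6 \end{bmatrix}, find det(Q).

Expand along row 2:
  − (-3) · |11 -4; 11 6| = −(-3)·(66 − (-44)) = 330
  + 1 · |12 -4; -8 6| = 1·(72 − 32) = 40
Sum: (330) + (40) = 370

The determinant is 370.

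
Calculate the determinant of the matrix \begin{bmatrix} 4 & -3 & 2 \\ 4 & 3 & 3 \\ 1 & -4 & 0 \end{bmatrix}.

1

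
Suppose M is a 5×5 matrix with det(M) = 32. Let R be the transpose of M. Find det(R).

det(Mᵀ) = det(M).
det(R) = (1)·(32) = 32

32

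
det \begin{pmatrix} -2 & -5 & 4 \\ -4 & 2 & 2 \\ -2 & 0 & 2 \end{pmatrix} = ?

Expand along row 3:
  + (-2) · |-5 4; 2 2| = (-2)·(-10 − 8) = 36
  + 2 · |-2 -5; -4 2| = 2·(-4 − 20) = -48
Sum: (36) + (-48) = -12

The determinant is -12.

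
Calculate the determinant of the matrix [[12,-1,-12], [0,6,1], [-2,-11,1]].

62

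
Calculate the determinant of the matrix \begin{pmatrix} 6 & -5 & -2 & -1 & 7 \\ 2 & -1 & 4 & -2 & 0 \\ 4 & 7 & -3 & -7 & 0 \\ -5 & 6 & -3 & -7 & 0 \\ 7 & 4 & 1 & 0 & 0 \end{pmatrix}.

The determinant is 8267.

Expand along column 5 (it has 4 zeros):
  + (7) · M_15   where M_15 = det([2 -1 4 -2; 4 7 -3 -7; -5 6 -3 -7; 7 4 1 0]) = 1181
det = (+1)·(7)·(1181) = 8267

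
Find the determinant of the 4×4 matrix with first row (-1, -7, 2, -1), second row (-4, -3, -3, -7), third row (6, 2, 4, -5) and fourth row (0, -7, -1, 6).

Expand along row 4 (it has 1 zero):
  + (-7) · M_42   where M_42 = det([-1 2 -1; -4 -3 -7; 6 4 -5]) = -169
  − (-1) · M_43   where M_43 = det([-1 -7 -1; -4 -3 -7; 6 2 -5]) = 395
  + (6) · M_44   where M_44 = det([-1 -7 2; -4 -3 -3; 6 2 4]) = 40
det = (+1)·(-7)·(-169) + (-1)·(-1)·(395) + (+1)·(6)·(40) = 1818

1818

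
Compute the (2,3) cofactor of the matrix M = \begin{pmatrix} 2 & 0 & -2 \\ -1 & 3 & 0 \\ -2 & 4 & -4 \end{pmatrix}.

Delete row 2 and column 3; the remaining 2×2 submatrix is [2 0; -2 4].
Its determinant is 2·4 − 0·(-2) = 8.
The cofactor carries sign (−1)^(2+3) = −1, so C_{2,3} = −(8) = -8.

-8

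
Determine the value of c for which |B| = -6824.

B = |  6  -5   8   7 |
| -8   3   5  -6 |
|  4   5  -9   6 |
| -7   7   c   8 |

-8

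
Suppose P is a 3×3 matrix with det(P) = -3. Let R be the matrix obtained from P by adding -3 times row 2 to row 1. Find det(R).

Adding a multiple of one row to another leaves the determinant unchanged.
det(R) = (1)·(-3) = -3

-3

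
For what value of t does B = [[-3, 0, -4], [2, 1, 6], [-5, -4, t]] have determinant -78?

Expanding along the row containing t, det(B) is linear in t: det(B) = (-3)·t + (-60).
Set (-3)·t + (-60) = -78  ⇒  (-3)·t = -18  ⇒  t = 6.

6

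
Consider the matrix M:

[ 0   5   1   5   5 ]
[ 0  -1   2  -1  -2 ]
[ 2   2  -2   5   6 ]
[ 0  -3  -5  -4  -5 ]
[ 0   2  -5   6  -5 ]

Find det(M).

Expand along column 1 (it has 4 zeros):
  + (2) · M_31   where M_31 = det([5 1 5 5; -1 2 -1 -2; -3 -5 -4 -5; 2 -5 6 -5]) = 280
det = (+1)·(2)·(280) = 560

The determinant is 560.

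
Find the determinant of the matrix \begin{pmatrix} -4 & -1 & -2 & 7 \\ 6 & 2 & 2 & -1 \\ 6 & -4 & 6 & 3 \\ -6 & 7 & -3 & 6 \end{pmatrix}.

1356

Expand along row 1:
  + (-4) · M_11   where M_11 = det([2 2 -1; -4 6 3; 7 -3 6]) = 210
  − (-1) · M_12   where M_12 = det([6 2 -1; 6 6 3; -6 -3 6]) = 144
  + (-2) · M_13   where M_13 = det([6 2 -1; 6 -4 3; -6 7 6]) = -396
  − (7) · M_14   where M_14 = det([6 2 2; 6 -4 6; -6 7 -3]) = -180
det = (+1)·(-4)·(210) + (-1)·(-1)·(144) + (+1)·(-2)·(-396) + (-1)·(7)·(-180) = 1356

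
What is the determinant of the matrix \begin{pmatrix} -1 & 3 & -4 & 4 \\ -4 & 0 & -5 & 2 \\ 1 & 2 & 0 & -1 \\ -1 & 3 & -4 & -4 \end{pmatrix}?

The determinant is -56.

Expand along row 2 (it has 1 zero):
  − (-4) · M_21   where M_21 = det([3 -4 4; 2 0 -1; 3 -4 -4]) = -64
  − (-5) · M_23   where M_23 = det([-1 3 4; 1 2 -1; -1 3 -4]) = 40
  + (2) · M_24   where M_24 = det([-1 3 -4; 1 2 0; -1 3 -4]) = 0
det = (-1)·(-4)·(-64) + (-1)·(-5)·(40) + (+1)·(2)·(0) = -56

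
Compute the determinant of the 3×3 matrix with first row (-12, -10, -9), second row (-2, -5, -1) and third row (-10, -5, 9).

680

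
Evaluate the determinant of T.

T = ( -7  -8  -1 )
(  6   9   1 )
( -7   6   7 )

-106

Expand along row 1:
  + (-7) · |9 1; 6 7| = (-7)·(63 − 6) = -399
  − (-8) · |6 1; -7 7| = −(-8)·(42 − (-7)) = 392
  + (-1) · |6 9; -7 6| = (-1)·(36 − (-63)) = -99
Sum: (-399) + (392) + (-99) = -106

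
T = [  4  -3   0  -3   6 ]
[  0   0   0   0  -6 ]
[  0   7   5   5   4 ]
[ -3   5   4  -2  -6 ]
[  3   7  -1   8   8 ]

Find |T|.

Expand along row 2 (it has 4 zeros):
  − (-6) · M_25   where M_25 = det([4 -3 0 -3; 0 7 5 5; -3 5 4 -2; 3 7 -1 8]) = -1116
det = (-1)·(-6)·(-1116) = -6696

-6696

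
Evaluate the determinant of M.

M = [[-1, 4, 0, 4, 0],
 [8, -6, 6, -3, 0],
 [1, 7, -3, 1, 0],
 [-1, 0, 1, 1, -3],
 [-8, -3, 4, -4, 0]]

|M| = -5535

Expand along column 5 (it has 4 zeros):
  − (-3) · M_45   where M_45 = det([-1 4 0 4; 8 -6 6 -3; 1 7 -3 1; -8 -3 4 -4]) = -1845
det = (-1)·(-3)·(-1845) = -5535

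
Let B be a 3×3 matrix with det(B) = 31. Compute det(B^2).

det(B^2) = (det B)^2 = (31)^2 = 961

The determinant is 961.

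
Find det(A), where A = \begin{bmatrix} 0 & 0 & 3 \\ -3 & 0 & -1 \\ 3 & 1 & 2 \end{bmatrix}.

|A| = -9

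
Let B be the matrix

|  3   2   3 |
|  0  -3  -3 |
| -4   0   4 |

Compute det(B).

Expand along row 2:
  + (-3) · |3 3; -4 4| = (-3)·(12 − (-12)) = -72
  − (-3) · |3 2; -4 0| = −(-3)·(0 − (-8)) = 24
Sum: (-72) + (24) = -48

-48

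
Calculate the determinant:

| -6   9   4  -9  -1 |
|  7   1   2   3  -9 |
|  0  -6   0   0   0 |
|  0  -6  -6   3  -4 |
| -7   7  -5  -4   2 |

Expand along row 3 (it has 4 zeros):
  − (-6) · M_32   where M_32 = det([-6 4 -9 -1; 7 2 3 -9; 0 -6 3 -4; -7 -5 -4 2]) = 565
det = (-1)·(-6)·(565) = 3390

The determinant is 3390.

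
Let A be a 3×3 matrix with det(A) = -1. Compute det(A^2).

det(A^2) = (det A)^2 = (-1)^2 = 1

The determinant is 1.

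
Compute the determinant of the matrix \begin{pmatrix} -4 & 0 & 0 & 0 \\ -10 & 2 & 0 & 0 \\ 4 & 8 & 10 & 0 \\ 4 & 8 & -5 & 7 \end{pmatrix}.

-560

The matrix is lower triangular, so the determinant is the product of the diagonal entries:
det = (-4) · (2) · (10) · (7) = -560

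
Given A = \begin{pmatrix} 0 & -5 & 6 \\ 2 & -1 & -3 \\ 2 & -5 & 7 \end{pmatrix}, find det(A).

52

Expand along column 1:
  − 2 · |-5 6; -5 7| = −2·(-35 − (-30)) = 10
  + 2 · |-5 6; -1 -3| = 2·(15 − (-6)) = 42
Sum: (10) + (42) = 52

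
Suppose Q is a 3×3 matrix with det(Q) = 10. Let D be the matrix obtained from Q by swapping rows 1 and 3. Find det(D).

|D| = -10

Swapping two rows multiplies the determinant by −1.
det(D) = (-1)·(10) = -10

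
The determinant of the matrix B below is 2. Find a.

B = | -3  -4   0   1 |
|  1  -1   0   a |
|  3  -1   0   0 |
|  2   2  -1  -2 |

Expanding along the column containing a, det(B) is linear in a: det(B) = (-15)·a + (2).
Set (-15)·a + (2) = 2  ⇒  (-15)·a = 0  ⇒  a = 0.

a = 0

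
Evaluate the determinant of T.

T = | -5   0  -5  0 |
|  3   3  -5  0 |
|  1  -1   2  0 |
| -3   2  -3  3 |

75

Expand along column 4 (it has 3 zeros):
  + (3) · M_44   where M_44 = det([-5 0 -5; 3 3 -5; 1 -1 2]) = 25
det = (+1)·(3)·(25) = 75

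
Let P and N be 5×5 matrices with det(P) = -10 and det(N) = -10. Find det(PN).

det(PN) = det(P)·det(N) = (-10)·(-10) = 100

det(PN) = 100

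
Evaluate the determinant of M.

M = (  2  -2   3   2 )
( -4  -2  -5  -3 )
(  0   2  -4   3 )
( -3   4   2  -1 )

362

Expand along row 3 (it has 1 zero):
  − (2) · M_32   where M_32 = det([2 3 2; -4 -5 -3; -3 2 -1]) = -9
  + (-4) · M_33   where M_33 = det([2 -2 2; -4 -2 -3; -3 4 -1]) = -26
  − (3) · M_34   where M_34 = det([2 -2 3; -4 -2 -5; -3 4 2]) = -80
det = (-1)·(2)·(-9) + (+1)·(-4)·(-26) + (-1)·(3)·(-80) = 362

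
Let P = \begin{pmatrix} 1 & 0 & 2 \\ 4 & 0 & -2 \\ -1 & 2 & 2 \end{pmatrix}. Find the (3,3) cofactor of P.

The cofactor is 0.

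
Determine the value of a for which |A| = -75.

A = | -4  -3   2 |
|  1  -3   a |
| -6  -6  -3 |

-3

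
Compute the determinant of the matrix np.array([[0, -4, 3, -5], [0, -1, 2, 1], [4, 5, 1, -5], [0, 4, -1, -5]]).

Expand along column 1 (it has 3 zeros):
  + (4) · M_31   where M_31 = det([-4 3 -5; -1 2 1; 4 -1 -5]) = 68
det = (+1)·(4)·(68) = 272

The determinant is 272.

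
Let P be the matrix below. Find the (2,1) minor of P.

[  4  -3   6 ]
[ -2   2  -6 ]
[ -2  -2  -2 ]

Delete row 2 and column 1; the remaining 2×2 submatrix is [-3 6; -2 -2].
Its determinant is (-3)·(-2) − 6·(-2) = 18.

The minor is 18.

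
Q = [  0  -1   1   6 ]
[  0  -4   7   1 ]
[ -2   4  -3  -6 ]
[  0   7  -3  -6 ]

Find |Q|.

400

Expand along column 1 (it has 3 zeros):
  + (-2) · M_31   where M_31 = det([-1 1 6; -4 7 1; 7 -3 -6]) = -200
det = (+1)·(-2)·(-200) = 400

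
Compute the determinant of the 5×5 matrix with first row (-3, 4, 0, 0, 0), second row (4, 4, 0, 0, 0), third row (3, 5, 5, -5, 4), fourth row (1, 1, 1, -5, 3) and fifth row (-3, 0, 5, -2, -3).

-2996

The matrix is block lower-triangular with a 2×2 block and a 3×3 block on the diagonal, so its determinant equals the product of the determinants of the diagonal blocks.
det of the 2×2 block = -28
det of the 3×3 block = 107
det = (-28)·(107) = -2996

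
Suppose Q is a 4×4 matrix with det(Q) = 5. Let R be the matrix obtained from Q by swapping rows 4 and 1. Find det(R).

Swapping two rows multiplies the determinant by −1.
det(R) = (-1)·(5) = -5

-5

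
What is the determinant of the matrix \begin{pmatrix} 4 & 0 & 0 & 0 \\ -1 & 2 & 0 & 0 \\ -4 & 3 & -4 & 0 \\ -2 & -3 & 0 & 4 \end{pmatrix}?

-128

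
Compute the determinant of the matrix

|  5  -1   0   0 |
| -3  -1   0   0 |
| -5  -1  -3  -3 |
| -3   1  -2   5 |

The determinant is 168.

The matrix is block lower-triangular with a 2×2 block and a 2×2 block on the diagonal, so its determinant equals the product of the determinants of the diagonal blocks.
det of the 2×2 block = -8
det of the 2×2 block = -21
det = (-8)·(-21) = 168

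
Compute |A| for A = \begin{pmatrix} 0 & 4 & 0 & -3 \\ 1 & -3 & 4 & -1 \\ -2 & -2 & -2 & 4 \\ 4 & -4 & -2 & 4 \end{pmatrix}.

det(A) = -48

Expand along row 1 (it has 2 zeros):
  − (4) · M_12   where M_12 = det([1 4 -1; -2 -2 4; 4 -2 4]) = 84
  − (-3) · M_14   where M_14 = det([1 -3 4; -2 -2 -2; 4 -4 -2]) = 96
det = (-1)·(4)·(84) + (-1)·(-3)·(96) = -48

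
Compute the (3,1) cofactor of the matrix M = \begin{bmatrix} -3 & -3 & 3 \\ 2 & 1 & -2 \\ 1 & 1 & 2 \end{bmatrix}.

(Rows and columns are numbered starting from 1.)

3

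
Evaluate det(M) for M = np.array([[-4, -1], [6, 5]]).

The determinant is -14.

det(M) = (-4)·5 − (-1)·6 = -20 − (-6) = -14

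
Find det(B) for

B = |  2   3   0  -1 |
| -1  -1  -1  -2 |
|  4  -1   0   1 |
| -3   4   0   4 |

Expand along column 3 (it has 3 zeros):
  − (-1) · M_23   where M_23 = det([2 3 -1; 4 -1 1; -3 4 4]) = -86
det = (-1)·(-1)·(-86) = -86

The determinant is -86.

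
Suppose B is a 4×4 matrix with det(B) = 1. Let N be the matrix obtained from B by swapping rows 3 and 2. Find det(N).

Swapping two rows multiplies the determinant by −1.
det(N) = (-1)·(1) = -1

|N| = -1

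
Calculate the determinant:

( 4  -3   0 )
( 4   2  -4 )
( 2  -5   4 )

Expand along column 3:
  − (-4) · |4 -3; 2 -5| = −(-4)·(-20 − (-6)) = -56
  + 4 · |4 -3; 4 2| = 4·(8 − (-12)) = 80
Sum: (-56) + (80) = 24

24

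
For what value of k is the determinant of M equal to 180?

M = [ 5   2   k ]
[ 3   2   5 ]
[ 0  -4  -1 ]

k = -7

Expanding along the column containing k, det(M) is linear in k: det(M) = (-12)·k + (96).
Set (-12)·k + (96) = 180  ⇒  (-12)·k = 84  ⇒  k = -7.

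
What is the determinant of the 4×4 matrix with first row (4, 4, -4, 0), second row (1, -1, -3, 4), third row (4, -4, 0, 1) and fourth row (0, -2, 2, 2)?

-288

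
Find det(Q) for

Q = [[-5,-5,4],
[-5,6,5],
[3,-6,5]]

Expand along row 1:
  + (-5) · |6 5; -6 5| = (-5)·(30 − (-30)) = -300
  − (-5) · |-5 5; 3 5| = −(-5)·(-25 − 15) = -200
  + 4 · |-5 6; 3 -6| = 4·(30 − 18) = 48
Sum: (-300) + (-200) + (48) = -452

The determinant is -452.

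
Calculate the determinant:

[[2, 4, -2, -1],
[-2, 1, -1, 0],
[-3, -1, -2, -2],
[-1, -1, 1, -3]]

Expand along row 2 (it has 1 zero):
  − (-2) · M_21   where M_21 = det([4 -2 -1; -1 -2 -2; -1 1 -3]) = 37
  + (1) · M_22   where M_22 = det([2 -2 -1; -3 -2 -2; -1 1 -3]) = 35
  − (-1) · M_23   where M_23 = det([2 4 -1; -3 -1 -2; -1 -1 -3]) = -28
det = (-1)·(-2)·(37) + (+1)·(1)·(35) + (-1)·(-1)·(-28) = 81

The determinant is 81.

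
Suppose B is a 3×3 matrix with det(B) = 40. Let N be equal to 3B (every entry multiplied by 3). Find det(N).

|N| = 1080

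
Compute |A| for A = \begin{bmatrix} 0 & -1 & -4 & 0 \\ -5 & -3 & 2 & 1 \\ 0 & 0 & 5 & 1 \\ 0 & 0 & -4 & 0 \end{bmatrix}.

The determinant is -20.

A is block upper-triangular with a 2×2 block and a 2×2 block on the diagonal, so its determinant equals the product of the determinants of the diagonal blocks.
det of the 2×2 block = -5
det of the 2×2 block = 4
det = (-5)·(4) = -20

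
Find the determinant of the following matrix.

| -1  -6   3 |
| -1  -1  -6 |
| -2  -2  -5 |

-35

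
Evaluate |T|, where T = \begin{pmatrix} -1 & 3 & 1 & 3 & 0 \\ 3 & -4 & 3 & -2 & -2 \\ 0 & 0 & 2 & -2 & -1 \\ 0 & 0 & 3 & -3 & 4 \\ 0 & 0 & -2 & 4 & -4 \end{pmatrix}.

det(T) = 110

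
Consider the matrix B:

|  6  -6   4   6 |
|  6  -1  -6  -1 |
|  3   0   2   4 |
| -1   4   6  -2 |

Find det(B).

Expand along row 3 (it has 1 zero):
  + (3) · M_31   where M_31 = det([-6 4 6; -1 -6 -1; 4 6 -2]) = -24
  + (2) · M_33   where M_33 = det([6 -6 6; 6 -1 -1; -1 4 -2]) = 96
  − (4) · M_34   where M_34 = det([6 -6 4; 6 -1 -6; -1 4 6]) = 380
det = (+1)·(3)·(-24) + (+1)·(2)·(96) + (-1)·(4)·(380) = -1400

The determinant is -1400.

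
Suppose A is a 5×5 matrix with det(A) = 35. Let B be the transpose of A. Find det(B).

The determinant is 35.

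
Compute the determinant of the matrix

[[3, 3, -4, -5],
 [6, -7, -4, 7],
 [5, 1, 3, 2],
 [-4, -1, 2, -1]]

Expand along row 1:
  + (3) · M_11   where M_11 = det([-7 -4 7; 1 3 2; -1 2 -1]) = 88
  − (3) · M_12   where M_12 = det([6 -4 7; 5 3 2; -4 2 -1]) = 124
  + (-4) · M_13   where M_13 = det([6 -7 7; 5 1 2; -4 -1 -1]) = 20
  − (-5) · M_14   where M_14 = det([6 -7 -4; 5 1 3; -4 -1 2]) = 188
det = (+1)·(3)·(88) + (-1)·(3)·(124) + (+1)·(-4)·(20) + (-1)·(-5)·(188) = 752

752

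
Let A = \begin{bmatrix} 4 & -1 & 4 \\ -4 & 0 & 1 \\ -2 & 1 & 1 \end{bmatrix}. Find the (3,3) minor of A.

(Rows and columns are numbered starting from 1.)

-4

Delete row 3 and column 3; the remaining 2×2 submatrix is [4 -1; -4 0].
Its determinant is 4·0 − (-1)·(-4) = -4.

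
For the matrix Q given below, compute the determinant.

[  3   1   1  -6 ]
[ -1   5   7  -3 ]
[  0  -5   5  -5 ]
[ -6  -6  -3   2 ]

Expand along row 3 (it has 1 zero):
  − (-5) · M_32   where M_32 = det([3 1 -6; -1 7 -3; -6 -3 2]) = -235
  + (5) · M_33   where M_33 = det([3 1 -6; -1 5 -3; -6 -6 2]) = -220
  − (-5) · M_34   where M_34 = det([3 1 1; -1 5 7; -6 -6 -3]) = 72
det = (-1)·(-5)·(-235) + (+1)·(5)·(-220) + (-1)·(-5)·(72) = -1915

|Q| = -1915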